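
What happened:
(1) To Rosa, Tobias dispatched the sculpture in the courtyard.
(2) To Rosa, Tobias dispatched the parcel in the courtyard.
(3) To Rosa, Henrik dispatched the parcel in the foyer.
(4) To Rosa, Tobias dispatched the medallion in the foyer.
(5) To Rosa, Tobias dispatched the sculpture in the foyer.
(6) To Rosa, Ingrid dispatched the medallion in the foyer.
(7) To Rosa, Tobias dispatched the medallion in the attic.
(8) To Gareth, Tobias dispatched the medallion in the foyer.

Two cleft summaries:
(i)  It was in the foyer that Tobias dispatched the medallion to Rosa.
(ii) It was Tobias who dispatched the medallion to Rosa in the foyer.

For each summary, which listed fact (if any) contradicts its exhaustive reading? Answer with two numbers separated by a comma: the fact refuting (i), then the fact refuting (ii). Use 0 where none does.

Summary (i) focuses "in the foyer" (the setting); background same agent, thing, recipient (Tobias / the medallion / Rosa). Fact (7) matches that background with setting = in the attic — refutes (i).
Summary (ii) focuses "Tobias" (the agent); background same thing, recipient, setting (the medallion / Rosa / in the foyer). Fact (6) matches that background with agent = Ingrid — refutes (ii).

7, 6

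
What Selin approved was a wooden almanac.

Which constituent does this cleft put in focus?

In a pseudo-cleft "What ... was X", the post-copular constituent X is the focus.
Here the focus is "a wooden almanac". The backgrounded (presupposed) material includes "Selin".

a wooden almanac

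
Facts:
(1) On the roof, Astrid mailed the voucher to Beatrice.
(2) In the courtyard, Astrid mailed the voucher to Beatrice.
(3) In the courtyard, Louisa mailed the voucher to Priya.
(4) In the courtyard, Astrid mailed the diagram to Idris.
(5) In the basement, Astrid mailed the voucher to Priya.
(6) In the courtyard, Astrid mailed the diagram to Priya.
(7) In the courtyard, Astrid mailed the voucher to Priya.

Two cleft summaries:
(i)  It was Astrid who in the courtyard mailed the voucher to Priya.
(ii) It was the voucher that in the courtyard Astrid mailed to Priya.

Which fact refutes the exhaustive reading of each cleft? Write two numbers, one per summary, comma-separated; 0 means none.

Summary (i) focuses "Astrid" (the agent); background thing = the voucher, recipient = Priya, setting = in the courtyard. Fact (3) matches that background with agent = Louisa — refutes (i).
Summary (ii) focuses "the voucher" (the thing); background agent = Astrid, recipient = Priya, setting = in the courtyard. Fact (6) matches that background with thing = the diagram — refutes (ii).

3, 6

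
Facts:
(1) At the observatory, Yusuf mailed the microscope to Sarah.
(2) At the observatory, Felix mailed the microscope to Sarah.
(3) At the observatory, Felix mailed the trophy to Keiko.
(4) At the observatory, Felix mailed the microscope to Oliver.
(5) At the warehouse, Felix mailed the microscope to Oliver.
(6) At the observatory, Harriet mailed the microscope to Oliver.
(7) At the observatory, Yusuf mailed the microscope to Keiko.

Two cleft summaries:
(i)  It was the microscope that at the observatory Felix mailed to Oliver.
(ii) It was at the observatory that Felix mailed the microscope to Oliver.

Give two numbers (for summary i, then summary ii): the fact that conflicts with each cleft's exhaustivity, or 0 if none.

Summary (i) focuses "the microscope" (the thing); background agent = Felix, recipient = Oliver, setting = at the observatory. No fact matches that background with a different thing, so 0.
Summary (ii) focuses "at the observatory" (the setting); background agent = Felix, thing = the microscope, recipient = Oliver. Fact (5) matches that background with setting = at the warehouse — refutes (ii).

0, 5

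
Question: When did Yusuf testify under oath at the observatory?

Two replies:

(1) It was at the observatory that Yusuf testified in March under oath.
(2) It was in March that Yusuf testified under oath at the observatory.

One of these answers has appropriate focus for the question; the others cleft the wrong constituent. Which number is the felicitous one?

The question word "when" targets the time.
Option (1) clefts "at the observatory" — the location, not what was asked.
Option (2) clefts "in March" — that matches what the question asks about.
So the congruent reply is (2).

2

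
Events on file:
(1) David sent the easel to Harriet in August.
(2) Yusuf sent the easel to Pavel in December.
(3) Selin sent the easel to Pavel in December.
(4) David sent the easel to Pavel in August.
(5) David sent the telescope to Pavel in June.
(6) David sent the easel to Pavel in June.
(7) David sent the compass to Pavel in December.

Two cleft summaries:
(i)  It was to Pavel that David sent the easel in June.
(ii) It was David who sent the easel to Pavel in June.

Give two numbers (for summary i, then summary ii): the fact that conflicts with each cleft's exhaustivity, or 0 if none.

0, 0

(i): focus "Pavel". No fact shares same agent, thing, setting (David / the easel / in June) with a different recipient. 0.
(ii): focus "David". No fact shares same thing, recipient, setting (the easel / Pavel / in June) with a different agent. 0.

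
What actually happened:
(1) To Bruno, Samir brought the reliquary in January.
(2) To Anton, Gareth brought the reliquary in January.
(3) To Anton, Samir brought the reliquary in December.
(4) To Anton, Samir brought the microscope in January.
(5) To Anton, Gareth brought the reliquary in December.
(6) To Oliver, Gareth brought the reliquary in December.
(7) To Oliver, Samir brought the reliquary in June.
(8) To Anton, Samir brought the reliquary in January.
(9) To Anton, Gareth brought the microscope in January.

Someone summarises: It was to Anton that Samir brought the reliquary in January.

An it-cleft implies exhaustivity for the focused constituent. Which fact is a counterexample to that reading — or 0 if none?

Focus of the cleft: "Anton" (the recipient). Presupposed background: agent = Samir, thing = the reliquary, setting = in January.
The exhaustive reading says no other recipient fits that background.
But fact (1) also has agent = Samir, thing = the reliquary, setting = in January, with recipient = Bruno — so the exhaustive reading fails.

1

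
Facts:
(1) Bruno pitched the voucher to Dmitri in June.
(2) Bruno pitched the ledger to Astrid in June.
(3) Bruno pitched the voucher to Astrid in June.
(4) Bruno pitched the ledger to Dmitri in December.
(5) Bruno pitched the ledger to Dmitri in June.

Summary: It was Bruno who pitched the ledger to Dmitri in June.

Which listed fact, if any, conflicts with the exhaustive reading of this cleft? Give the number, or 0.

The cleft puts "Bruno" in focus and presupposes the open proposition with the ledger as thing and Dmitri as recipient and in June as setting.
Exhaustivity: Bruno is the only agent satisfying that background.
Every other fact differs from the presupposition on some backgrounded slot, so none challenges the exhaustivity.

0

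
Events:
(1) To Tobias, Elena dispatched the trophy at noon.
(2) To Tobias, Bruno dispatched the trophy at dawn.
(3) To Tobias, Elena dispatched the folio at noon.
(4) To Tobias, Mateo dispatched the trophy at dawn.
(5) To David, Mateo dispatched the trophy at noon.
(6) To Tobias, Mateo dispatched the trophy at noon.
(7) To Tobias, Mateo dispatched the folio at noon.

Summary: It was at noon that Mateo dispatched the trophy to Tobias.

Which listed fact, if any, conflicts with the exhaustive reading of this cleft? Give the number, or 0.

The cleft puts "at noon" in focus and presupposes the open proposition with same agent, thing, recipient (Mateo / the trophy / Tobias).
The exhaustive reading says no other setting fits that background.
But fact (4) also has same agent, thing, recipient (Mateo / the trophy / Tobias), with setting = at dawn — so the exhaustive reading fails.

4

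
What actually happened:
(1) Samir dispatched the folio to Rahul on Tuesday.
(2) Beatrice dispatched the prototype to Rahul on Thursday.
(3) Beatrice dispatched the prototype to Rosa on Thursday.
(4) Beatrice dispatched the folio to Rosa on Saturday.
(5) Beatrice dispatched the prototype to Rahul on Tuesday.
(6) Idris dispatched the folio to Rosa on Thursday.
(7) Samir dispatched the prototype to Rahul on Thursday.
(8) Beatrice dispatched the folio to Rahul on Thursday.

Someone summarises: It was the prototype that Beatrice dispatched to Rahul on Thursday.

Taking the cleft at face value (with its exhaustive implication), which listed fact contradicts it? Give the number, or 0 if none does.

8

The cleft puts "the prototype" in focus and presupposes the open proposition with same agent, recipient, setting (Beatrice / Rahul / on Thursday).
Exhaustivity: the prototype is the only thing satisfying that background.
Fact (8) shares the background but with thing = the folio; exhaustivity is violated.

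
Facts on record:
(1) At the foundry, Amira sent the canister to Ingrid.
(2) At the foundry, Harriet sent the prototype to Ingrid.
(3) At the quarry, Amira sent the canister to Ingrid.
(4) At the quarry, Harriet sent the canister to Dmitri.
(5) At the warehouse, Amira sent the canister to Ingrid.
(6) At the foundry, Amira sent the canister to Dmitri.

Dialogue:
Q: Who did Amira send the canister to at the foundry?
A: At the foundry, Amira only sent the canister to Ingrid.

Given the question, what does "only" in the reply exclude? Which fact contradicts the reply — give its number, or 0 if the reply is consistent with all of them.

Answering "Who did ... to ...?" puts focus on the recipient — here, "Ingrid".
"Only" then excludes alternative recipients while the background — agent = Amira, thing = the canister, setting = at the foundry — is held fixed.
Fact (6) shares the background with a different recipient (Dmitri) — counterexample.
(Fact (3) would refute a reading with focus on the setting — but that is not what the question asks.)

6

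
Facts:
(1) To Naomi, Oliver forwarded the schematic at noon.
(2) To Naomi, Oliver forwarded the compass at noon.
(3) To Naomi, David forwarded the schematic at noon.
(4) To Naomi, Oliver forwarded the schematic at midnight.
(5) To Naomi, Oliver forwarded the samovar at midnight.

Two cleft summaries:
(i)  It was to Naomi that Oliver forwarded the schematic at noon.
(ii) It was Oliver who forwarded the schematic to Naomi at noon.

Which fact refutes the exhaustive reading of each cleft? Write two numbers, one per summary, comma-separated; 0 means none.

(i): focus "Naomi". No fact shares agent = Oliver, thing = the schematic, setting = at noon with a different recipient. 0.
(ii): focus "Oliver". Looking for thing = the schematic, recipient = Naomi, setting = at noon with some other agent — fact (3) has David there. Refuted.

0, 3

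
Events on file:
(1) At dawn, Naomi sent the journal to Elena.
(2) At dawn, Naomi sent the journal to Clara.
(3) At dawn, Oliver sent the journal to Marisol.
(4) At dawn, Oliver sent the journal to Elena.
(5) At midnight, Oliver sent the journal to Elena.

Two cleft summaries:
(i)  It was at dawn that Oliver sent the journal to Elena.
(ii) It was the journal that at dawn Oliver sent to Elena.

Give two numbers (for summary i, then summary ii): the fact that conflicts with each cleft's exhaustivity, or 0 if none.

5, 0

(i): focus "at dawn". Looking for agent = Oliver, thing = the journal, recipient = Elena with some other setting — fact (5) has at midnight there. Refuted.
(ii): focus "the journal". No fact shares agent = Oliver, recipient = Elena, setting = at dawn with a different thing. 0.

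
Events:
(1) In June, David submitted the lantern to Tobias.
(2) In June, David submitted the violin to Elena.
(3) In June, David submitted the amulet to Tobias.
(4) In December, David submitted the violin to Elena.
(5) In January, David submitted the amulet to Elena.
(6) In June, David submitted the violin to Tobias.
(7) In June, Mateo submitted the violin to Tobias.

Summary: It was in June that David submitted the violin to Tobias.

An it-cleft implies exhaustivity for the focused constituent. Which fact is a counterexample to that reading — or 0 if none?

0

Focus of the cleft: "in June" (the setting). Presupposed background: same agent, thing, recipient (David / the violin / Tobias).
The exhaustive reading says no other setting fits that background.
No listed fact matches the background with a different setting. Exhaustivity holds.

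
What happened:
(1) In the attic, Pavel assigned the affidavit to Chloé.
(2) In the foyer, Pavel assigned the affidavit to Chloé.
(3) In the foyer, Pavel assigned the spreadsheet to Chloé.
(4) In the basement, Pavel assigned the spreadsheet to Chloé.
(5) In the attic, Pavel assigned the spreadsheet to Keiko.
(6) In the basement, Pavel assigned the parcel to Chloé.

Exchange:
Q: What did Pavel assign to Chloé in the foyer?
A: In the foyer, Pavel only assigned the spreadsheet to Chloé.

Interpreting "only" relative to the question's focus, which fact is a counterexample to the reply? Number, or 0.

The question "What did ...?" targets the thing, so in the reply the focus falls on "the spreadsheet".
So "only" ranges over things; the rest (agent = Pavel, recipient = Chloé, setting = in the foyer) is presupposed.
Fact (2) shares the background with a different thing (the affidavit) — counterexample.
(Fact (4) would refute a reading with focus on the setting — but that is not what the question asks.)

2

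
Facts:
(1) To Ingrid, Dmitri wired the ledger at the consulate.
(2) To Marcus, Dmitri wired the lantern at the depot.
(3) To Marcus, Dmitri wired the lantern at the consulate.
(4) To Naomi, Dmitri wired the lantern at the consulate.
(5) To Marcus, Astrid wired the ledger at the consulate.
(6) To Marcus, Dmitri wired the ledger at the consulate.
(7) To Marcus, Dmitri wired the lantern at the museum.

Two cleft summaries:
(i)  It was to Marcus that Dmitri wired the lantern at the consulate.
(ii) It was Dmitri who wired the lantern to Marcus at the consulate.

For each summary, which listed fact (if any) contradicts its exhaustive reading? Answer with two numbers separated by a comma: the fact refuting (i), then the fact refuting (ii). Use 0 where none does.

Summary (i) focuses "Marcus" (the recipient); background same agent, thing, setting (Dmitri / the lantern / at the consulate). Fact (4) matches that background with recipient = Naomi — refutes (i).
Summary (ii) focuses "Dmitri" (the agent); background same thing, recipient, setting (the lantern / Marcus / at the consulate). No fact matches that background with a different agent, so 0.

4, 0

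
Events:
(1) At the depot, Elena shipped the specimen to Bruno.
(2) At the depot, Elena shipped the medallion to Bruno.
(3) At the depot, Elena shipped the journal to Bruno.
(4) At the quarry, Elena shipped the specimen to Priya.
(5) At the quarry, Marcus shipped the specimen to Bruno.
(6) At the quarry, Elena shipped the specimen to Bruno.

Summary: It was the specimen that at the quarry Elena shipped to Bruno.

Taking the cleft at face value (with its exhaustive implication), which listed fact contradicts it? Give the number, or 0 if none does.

The cleft puts "the specimen" in focus and presupposes the open proposition with Elena as agent and Bruno as recipient and at the quarry as setting.
The exhaustive reading says no other thing fits that background.
No listed fact matches the background with a different thing. Exhaustivity holds.

0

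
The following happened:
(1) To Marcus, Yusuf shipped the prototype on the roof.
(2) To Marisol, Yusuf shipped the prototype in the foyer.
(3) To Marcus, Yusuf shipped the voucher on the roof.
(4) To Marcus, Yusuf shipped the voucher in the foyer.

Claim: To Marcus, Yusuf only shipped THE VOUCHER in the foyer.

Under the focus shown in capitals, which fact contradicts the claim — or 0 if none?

0

The capitals mark "the voucher" as focus. So "only" rules out other things, with the rest (agent = Yusuf, recipient = Marcus, setting = in the foyer) as background.
Every other fact changes something in the background, not just the thing. Nothing refutes the claim.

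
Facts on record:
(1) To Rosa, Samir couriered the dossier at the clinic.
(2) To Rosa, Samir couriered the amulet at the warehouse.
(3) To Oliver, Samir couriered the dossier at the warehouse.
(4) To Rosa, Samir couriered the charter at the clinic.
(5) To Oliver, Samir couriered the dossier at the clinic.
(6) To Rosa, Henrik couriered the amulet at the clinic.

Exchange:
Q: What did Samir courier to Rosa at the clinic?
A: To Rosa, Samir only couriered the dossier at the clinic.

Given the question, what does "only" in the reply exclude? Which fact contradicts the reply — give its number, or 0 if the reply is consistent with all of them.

Answering "What did ...?" puts focus on the thing — here, "the dossier".
"Only" then excludes alternative things while the background — agent = Samir, recipient = Rosa, setting = at the clinic — is held fixed.
Fact (4) shares the background with a different thing (the charter) — counterexample.
(Fact (5) would refute a reading with focus on the recipient — but that is not what the question asks.)

4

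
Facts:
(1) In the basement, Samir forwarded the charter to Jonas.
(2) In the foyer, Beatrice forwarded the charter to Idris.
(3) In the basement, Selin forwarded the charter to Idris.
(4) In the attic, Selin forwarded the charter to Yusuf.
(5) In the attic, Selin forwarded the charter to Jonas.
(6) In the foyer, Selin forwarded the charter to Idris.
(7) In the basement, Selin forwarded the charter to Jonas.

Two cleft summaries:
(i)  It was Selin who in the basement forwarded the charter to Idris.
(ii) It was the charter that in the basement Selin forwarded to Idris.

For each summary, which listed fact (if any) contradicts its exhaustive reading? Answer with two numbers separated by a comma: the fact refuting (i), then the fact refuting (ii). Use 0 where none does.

0, 0

Summary (i) focuses "Selin" (the agent); background same thing, recipient, setting (the charter / Idris / in the basement). No fact matches that background with a different agent, so 0.
Summary (ii) focuses "the charter" (the thing); background same agent, recipient, setting (Selin / Idris / in the basement). No fact matches that background with a different thing, so 0.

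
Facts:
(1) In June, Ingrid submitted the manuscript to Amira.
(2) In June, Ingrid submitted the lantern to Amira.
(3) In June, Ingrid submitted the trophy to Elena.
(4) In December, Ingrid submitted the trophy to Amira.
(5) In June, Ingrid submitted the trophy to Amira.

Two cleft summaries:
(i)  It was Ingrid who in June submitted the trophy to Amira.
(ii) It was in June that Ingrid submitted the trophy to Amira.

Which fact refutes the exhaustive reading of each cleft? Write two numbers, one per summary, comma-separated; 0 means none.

Summary (i) focuses "Ingrid" (the agent); background thing = the trophy, recipient = Amira, setting = in June. No fact matches that background with a different agent, so 0.
Summary (ii) focuses "in June" (the setting); background agent = Ingrid, thing = the trophy, recipient = Amira. Fact (4) matches that background with setting = in December — refutes (ii).

0, 4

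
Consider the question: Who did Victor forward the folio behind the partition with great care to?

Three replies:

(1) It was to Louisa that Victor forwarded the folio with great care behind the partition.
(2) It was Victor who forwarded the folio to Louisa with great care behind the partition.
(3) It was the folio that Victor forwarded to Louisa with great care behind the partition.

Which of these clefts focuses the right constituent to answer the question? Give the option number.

The question word "who" targets the recipient.
Option (1) clefts "to Louisa" — that matches what the question asks about.
Option (2) clefts "Victor" — the subject (agent), not what was asked.
Option (3) clefts "the folio" — the direct object, not what was asked.
So the congruent reply is (1).

1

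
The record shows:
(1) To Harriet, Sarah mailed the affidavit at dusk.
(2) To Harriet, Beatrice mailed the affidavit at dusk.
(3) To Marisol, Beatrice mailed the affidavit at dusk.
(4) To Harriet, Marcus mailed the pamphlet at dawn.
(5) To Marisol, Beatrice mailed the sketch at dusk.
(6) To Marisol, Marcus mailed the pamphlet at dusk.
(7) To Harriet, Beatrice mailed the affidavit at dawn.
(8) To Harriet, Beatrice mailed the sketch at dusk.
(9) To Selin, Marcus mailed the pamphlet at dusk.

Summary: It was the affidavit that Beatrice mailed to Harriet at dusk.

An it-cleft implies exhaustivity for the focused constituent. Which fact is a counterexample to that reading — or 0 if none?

8

The cleft puts "the affidavit" in focus and presupposes the open proposition with agent = Beatrice, recipient = Harriet, setting = at dusk.
The exhaustive reading says no other thing fits that background.
Fact (8) shares the background but with thing = the sketch; exhaustivity is violated.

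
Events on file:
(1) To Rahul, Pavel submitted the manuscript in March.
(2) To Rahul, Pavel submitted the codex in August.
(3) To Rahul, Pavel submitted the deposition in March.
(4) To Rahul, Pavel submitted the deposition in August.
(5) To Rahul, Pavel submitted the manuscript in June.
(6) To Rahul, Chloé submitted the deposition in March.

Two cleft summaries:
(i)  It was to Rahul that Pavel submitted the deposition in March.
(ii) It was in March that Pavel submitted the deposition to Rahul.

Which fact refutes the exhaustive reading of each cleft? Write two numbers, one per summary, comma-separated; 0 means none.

(i): focus "Rahul". No fact shares same agent, thing, setting (Pavel / the deposition / in March) with a different recipient. 0.
(ii): focus "in March". Looking for same agent, thing, recipient (Pavel / the deposition / Rahul) with some other setting — fact (4) has in August there. Refuted.

0, 4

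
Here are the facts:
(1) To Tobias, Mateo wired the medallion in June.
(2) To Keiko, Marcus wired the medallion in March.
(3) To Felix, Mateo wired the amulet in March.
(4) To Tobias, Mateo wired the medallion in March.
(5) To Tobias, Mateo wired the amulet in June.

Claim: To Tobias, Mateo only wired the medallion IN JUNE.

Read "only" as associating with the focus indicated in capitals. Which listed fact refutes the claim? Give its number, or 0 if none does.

4

Focus (in capitals) is "in June" — the setting. "Only" excludes alternative settings while holding fixed agent = Mateo, thing = the medallion, recipient = Tobias.
Fact (4) shares the background but differs in setting (in March) — a counterexample.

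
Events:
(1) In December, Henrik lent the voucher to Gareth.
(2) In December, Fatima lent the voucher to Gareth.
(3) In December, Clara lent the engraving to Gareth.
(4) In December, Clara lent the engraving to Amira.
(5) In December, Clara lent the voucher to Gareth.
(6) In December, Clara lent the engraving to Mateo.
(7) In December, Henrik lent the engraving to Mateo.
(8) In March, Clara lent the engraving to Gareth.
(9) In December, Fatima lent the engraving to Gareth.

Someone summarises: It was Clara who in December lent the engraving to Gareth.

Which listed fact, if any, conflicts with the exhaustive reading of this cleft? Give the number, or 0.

The cleft puts "Clara" in focus and presupposes the open proposition with same thing, recipient, setting (the engraving / Gareth / in December).
The exhaustive reading says no other agent fits that background.
Fact (9) shares the background but with agent = Fatima; exhaustivity is violated.

9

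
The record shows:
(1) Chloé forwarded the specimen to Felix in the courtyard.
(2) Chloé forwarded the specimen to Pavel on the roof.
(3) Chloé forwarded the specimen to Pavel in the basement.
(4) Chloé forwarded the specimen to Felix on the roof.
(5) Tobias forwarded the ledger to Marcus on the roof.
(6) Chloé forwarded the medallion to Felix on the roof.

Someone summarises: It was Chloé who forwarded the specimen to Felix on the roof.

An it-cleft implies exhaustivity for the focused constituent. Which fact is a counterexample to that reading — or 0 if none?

0

The cleft puts "Chloé" in focus and presupposes the open proposition with the specimen as thing and Felix as recipient and on the roof as setting.
The exhaustive reading says no other agent fits that background.
Every other fact differs from the presupposition on some backgrounded slot, so none challenges the exhaustivity.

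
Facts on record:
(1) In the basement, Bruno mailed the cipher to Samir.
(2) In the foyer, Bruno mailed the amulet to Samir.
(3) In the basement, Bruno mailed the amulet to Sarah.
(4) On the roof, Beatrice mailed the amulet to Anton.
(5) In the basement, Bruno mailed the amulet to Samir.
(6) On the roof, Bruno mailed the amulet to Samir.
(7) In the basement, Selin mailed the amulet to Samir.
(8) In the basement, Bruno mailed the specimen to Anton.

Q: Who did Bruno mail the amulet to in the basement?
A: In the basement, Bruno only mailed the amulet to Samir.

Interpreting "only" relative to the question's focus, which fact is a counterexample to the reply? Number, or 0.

The question "Who did ... to ...?" targets the recipient, so in the reply the focus falls on "Samir".
So "only" ranges over recipients; the rest (same agent, thing, setting (Bruno / the amulet / in the basement)) is presupposed.
Fact (3) keeps same agent, thing, setting (Bruno / the amulet / in the basement) but has recipient = Sarah; that refutes the reply.
(Fact (1) would refute a reading with focus on the thing — but that is not what the question asks.)

3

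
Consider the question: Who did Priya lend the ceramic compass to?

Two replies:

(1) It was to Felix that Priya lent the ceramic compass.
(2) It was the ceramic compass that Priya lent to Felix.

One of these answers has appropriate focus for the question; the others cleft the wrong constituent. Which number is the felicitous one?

The question word "who" targets the recipient.
Option (1) clefts "to Felix" — that matches what the question asks about.
Option (2) clefts "the ceramic compass" — the direct object, not what was asked.
So the congruent reply is (1).

1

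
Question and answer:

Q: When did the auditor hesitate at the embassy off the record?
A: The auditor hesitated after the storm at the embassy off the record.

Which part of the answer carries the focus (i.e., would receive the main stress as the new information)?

The wh-word "when" asks about the time.
In the answer, "the auditor", "off the record" and "at the embassy" are given — repeated from the question.
The constituent filling the time gap is "after the storm"; that is the focus and would carry nuclear stress.

after the storm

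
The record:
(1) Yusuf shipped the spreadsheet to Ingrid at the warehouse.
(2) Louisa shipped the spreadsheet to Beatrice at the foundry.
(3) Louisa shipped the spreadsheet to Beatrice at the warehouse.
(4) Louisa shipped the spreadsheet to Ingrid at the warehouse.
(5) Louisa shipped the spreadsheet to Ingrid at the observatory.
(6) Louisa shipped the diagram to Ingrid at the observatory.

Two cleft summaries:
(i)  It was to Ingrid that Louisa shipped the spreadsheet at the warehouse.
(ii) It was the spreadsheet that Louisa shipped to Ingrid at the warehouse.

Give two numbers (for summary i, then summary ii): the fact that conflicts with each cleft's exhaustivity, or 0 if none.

(i): focus "Ingrid". Looking for agent = Louisa, thing = the spreadsheet, setting = at the warehouse with some other recipient — fact (3) has Beatrice there. Refuted.
(ii): focus "the spreadsheet". No fact shares agent = Louisa, recipient = Ingrid, setting = at the warehouse with a different thing. 0.

3, 0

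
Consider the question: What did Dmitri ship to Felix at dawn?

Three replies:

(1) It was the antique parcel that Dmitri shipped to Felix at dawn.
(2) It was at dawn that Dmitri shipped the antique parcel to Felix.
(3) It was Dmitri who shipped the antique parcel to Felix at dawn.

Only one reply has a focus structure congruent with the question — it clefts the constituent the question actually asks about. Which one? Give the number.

The question word "what" targets the direct object.
Option (1) clefts "the antique parcel" — that matches what the question asks about.
Option (2) clefts "at dawn" — the time, not what was asked.
Option (3) clefts "Dmitri" — the subject (agent), not what was asked.
So the congruent reply is (1).

1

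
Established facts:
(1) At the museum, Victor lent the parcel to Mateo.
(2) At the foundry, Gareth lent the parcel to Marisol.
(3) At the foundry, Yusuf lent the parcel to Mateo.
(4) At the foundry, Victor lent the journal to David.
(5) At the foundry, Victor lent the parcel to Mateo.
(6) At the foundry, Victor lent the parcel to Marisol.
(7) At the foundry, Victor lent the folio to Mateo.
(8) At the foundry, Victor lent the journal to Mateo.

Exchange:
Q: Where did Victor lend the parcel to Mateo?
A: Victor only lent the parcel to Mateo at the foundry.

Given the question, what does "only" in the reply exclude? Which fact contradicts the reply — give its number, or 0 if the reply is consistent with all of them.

Answering "Where did ...?" puts focus on the setting — here, "at the foundry".
"Only" then excludes alternative settings while the background — agent = Victor, thing = the parcel, recipient = Mateo — is held fixed.
Fact (1) keeps agent = Victor, thing = the parcel, recipient = Mateo but has setting = at the museum; that refutes the reply.
(Fact (6) would refute a reading with focus on the recipient — but that is not what the question asks.)

1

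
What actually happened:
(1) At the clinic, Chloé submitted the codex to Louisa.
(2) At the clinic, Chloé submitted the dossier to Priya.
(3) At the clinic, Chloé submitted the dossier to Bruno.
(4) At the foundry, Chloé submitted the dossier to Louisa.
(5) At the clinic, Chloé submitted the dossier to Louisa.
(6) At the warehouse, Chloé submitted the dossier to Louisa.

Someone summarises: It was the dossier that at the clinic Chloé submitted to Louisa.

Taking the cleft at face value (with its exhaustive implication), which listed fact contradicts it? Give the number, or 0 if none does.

Focus of the cleft: "the dossier" (the thing). Presupposed background: Chloé as agent and Louisa as recipient and at the clinic as setting.
The exhaustive reading says no other thing fits that background.
Fact (1) shares the background but with thing = the codex; exhaustivity is violated.

1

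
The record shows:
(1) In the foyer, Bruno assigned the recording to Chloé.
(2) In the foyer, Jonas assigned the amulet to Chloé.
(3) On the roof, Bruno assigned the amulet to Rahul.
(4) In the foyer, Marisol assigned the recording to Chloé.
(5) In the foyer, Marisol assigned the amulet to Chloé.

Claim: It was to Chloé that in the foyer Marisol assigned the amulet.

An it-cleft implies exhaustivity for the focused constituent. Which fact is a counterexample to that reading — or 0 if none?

The cleft puts "Chloé" in focus and presupposes the open proposition with agent = Marisol, thing = the amulet, setting = in the foyer.
The exhaustive reading says no other recipient fits that background.
Every other fact differs from the presupposition on some backgrounded slot, so none challenges the exhaustivity.

0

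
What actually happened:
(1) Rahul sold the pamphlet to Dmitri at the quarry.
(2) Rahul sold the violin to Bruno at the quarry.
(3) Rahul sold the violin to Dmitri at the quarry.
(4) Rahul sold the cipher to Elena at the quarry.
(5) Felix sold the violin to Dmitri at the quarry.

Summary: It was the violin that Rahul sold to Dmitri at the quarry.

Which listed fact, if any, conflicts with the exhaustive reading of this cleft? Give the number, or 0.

1

Focus of the cleft: "the violin" (the thing). Presupposed background: agent = Rahul, recipient = Dmitri, setting = at the quarry.
The exhaustive reading says no other thing fits that background.
Fact (1) shares the background but with thing = the pamphlet; exhaustivity is violated.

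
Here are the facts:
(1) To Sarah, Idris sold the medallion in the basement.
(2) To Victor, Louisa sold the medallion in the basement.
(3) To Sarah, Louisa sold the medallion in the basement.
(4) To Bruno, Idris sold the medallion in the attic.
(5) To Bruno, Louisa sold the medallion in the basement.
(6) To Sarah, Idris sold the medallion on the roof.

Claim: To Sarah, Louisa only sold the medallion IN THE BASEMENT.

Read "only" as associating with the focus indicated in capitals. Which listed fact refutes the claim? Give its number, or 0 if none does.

The capitals mark "in the basement" as focus. So "only" rules out other settings, with the rest (agent = Louisa, thing = the medallion, recipient = Sarah) as background.
No fact matches agent = Louisa, thing = the medallion, recipient = Sarah with a different setting — every other fact differs on at least one backgrounded slot. So no fact refutes it.

0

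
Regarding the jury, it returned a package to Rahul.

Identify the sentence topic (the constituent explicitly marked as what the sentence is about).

The construction explicitly marks "the jury" as what the sentence is about — the topic.
The remainder of the clause is the comment (what is said about the topic).

the jury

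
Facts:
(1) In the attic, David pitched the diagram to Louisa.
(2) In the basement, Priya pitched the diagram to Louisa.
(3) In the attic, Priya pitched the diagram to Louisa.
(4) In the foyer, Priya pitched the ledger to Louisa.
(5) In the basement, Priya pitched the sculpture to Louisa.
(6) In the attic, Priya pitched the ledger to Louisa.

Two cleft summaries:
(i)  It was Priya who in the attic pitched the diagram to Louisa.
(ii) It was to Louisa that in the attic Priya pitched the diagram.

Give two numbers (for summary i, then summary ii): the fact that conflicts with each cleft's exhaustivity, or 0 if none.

Summary (i) focuses "Priya" (the agent); background the diagram as thing and Louisa as recipient and in the attic as setting. Fact (1) matches that background with agent = David — refutes (i).
Summary (ii) focuses "Louisa" (the recipient); background Priya as agent and the diagram as thing and in the attic as setting. No fact matches that background with a different recipient, so 0.

1, 0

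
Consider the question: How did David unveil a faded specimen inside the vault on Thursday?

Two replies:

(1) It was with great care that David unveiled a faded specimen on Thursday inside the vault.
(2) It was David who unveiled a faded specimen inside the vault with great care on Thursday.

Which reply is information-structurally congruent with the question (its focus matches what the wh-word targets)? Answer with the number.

1

The question word "how" targets the manner.
Option (1) clefts "with great care" — that matches what the question asks about.
Option (2) clefts "David" — the subject (agent), not what was asked.
So the congruent reply is (1).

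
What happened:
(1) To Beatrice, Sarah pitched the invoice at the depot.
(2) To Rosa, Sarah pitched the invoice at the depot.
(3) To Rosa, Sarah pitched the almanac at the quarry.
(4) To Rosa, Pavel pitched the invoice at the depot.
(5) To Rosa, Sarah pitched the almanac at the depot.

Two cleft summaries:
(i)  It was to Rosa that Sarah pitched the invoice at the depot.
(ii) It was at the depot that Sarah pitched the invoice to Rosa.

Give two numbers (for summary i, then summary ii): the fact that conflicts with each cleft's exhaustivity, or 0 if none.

Summary (i) focuses "Rosa" (the recipient); background same agent, thing, setting (Sarah / the invoice / at the depot). Fact (1) matches that background with recipient = Beatrice — refutes (i).
Summary (ii) focuses "at the depot" (the setting); background same agent, thing, recipient (Sarah / the invoice / Rosa). No fact matches that background with a different setting, so 0.

1, 0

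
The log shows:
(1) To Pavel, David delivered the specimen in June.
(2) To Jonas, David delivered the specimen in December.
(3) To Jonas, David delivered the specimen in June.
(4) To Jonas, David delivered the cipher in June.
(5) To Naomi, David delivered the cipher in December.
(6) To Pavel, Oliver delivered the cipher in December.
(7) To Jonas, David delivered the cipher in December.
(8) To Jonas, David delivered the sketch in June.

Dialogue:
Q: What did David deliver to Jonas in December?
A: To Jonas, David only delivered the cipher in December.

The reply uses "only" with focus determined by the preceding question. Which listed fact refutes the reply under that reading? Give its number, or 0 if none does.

Answering "What did ...?" puts focus on the thing — here, "the cipher".
"Only" then excludes alternative things while the background — agent = David, recipient = Jonas, setting = in December — is held fixed.
Fact (2) keeps agent = David, recipient = Jonas, setting = in December but has thing = the specimen; that refutes the reply.
(Fact (5) would refute a reading with focus on the recipient — but that is not what the question asks.)

2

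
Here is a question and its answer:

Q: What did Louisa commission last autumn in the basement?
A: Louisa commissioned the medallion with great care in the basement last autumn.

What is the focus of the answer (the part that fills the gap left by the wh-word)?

The wh-word "what" asks about the direct object.
In the answer, "Louisa", "last autumn" and "in the basement" are given — repeated from the question.
"with great care" is also new, but it specifies the manner, which is not what the question asks about — so it is not the focus.
The constituent filling the direct object gap is "the medallion"; that is the focus.

the medallion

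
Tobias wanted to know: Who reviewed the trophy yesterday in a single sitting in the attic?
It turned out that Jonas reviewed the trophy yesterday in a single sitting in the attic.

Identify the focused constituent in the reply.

The wh-word "who" asks about the subject (agent).
In the answer, "the trophy", "in the attic", "in a single sitting" and "yesterday" are given — repeated from the question.
The constituent filling the subject (agent) gap is "Jonas"; that is the focus and would carry nuclear stress.

Jonas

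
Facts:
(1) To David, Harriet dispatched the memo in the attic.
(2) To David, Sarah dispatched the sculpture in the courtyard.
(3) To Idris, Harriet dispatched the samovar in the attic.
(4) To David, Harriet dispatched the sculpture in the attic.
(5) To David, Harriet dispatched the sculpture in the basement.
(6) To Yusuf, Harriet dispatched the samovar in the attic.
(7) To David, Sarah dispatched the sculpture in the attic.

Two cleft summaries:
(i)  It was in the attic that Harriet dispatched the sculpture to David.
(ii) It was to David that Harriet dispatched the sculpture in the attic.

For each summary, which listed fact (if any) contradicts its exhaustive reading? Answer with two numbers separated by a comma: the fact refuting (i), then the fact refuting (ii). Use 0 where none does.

Summary (i) focuses "in the attic" (the setting); background Harriet as agent and the sculpture as thing and David as recipient. Fact (5) matches that background with setting = in the basement — refutes (i).
Summary (ii) focuses "David" (the recipient); background Harriet as agent and the sculpture as thing and in the attic as setting. No fact matches that background with a different recipient, so 0.

5, 0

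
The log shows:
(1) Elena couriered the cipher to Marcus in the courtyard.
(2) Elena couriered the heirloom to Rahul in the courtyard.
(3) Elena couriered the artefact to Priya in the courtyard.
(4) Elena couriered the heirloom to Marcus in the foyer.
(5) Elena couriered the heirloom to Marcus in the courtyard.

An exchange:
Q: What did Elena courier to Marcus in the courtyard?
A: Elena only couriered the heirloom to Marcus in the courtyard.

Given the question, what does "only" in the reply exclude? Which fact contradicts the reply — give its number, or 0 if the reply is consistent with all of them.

1

Answering "What did ...?" puts focus on the thing — here, "the heirloom".
"Only" then excludes alternative things while the background — agent = Elena, recipient = Marcus, setting = in the courtyard — is held fixed.
Fact (1) shares the background with a different thing (the cipher) — counterexample.
(Fact (4) would refute a reading with focus on the setting — but that is not what the question asks.)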